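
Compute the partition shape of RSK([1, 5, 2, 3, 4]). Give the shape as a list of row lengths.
Row-insert each entry into an empty tableau.

After inserting 1: P = [[1]].
After inserting 5: P = [[1, 5]].
After inserting 2: P = [[1, 2], [5]].
After inserting 3: P = [[1, 2, 3], [5]].
After inserting 4: P = [[1, 2, 3, 4], [5]].

The final insertion tableau P = [[1, 2, 3, 4], [5]] has shape [4, 1].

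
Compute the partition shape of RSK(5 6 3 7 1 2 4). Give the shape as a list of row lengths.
Row-insert each entry into an empty tableau.

After inserting 5: P = [[5]].
After inserting 6: P = [[5, 6]].
After inserting 3: P = [[3, 6], [5]].
After inserting 7: P = [[3, 6, 7], [5]].
After inserting 1: P = [[1, 6, 7], [3], [5]].
After inserting 2: P = [[1, 2, 7], [3, 6], [5]].
After inserting 4: P = [[1, 2, 4], [3, 6, 7], [5]].

The final insertion tableau P = [[1, 2, 4], [3, 6, 7], [5]] has shape [3, 3, 1].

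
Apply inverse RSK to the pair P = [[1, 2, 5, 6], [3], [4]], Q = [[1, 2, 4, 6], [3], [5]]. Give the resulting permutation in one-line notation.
1 4 3 5 2 6

Reverse the RSK construction: for i from n down to 1, find the cell of Q containing i, remove the entry at that cell from P, and reverse-bump it up through P; the value ejected from row 1 is w(i).

Step i=6: Q has 6 at row 1, column 4; remove that cell from P, ejecting 6. So w(6) = 6. P is now [[1, 2, 5], [3], [4]].
Step i=5: Q has 5 at row 3, column 1; remove 4 from row 3 of P and reverse-bump: 4 enters row 2 and ejects 3; 3 enters row 1 and ejects 2. So w(5) = 2. P is now [[1, 3, 5], [4]].
Step i=4: Q has 4 at row 1, column 3; remove that cell from P, ejecting 5. So w(4) = 5. P is now [[1, 3], [4]].
Step i=3: Q has 3 at row 2, column 1; remove 4 from row 2 of P and reverse-bump: 4 enters row 1 and ejects 3. So w(3) = 3. P is now [[1, 4]].
Step i=2: Q has 2 at row 1, column 2; remove that cell from P, ejecting 4. So w(2) = 4. P is now [[1]].
Step i=1: Q has 1 at row 1, column 1; remove that cell from P, ejecting 1. So w(1) = 1. P is now [].

So w = 1 4 3 5 2 6.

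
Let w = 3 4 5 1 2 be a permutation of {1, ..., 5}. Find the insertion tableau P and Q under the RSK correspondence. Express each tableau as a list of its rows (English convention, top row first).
Insert each entry of the permutation into P by Schensted row insertion, recording in Q the position of each new cell.

Insert 3: appended to row 1. P = [[3]].
Insert 4: appended to row 1. P = [[3, 4]].
Insert 5: appended to row 1. P = [[3, 4, 5]].
Insert 1: 1 bumps 3 from row 1; 3 starts row 2. P = [[1, 4, 5], [3]].
Insert 2: 2 bumps 4 from row 1; 4 appends to row 2. P = [[1, 2, 5], [3, 4]].

So P = [[1, 2, 5], [3, 4]], Q = [[1, 2, 3], [4, 5]].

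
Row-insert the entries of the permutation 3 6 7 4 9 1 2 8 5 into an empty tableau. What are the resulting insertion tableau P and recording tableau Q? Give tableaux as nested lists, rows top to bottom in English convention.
Insert each entry of the permutation into P by Schensted row insertion, recording in Q the position of each new cell.

After inserting 3: P = [[3]].
After inserting 6: P = [[3, 6]].
After inserting 7: P = [[3, 6, 7]].
After inserting 4: P = [[3, 4, 7], [6]].
After inserting 9: P = [[3, 4, 7, 9], [6]].
After inserting 1: P = [[1, 4, 7, 9], [3], [6]].
After inserting 2: P = [[1, 2, 7, 9], [3, 4], [6]].
After inserting 8: P = [[1, 2, 7, 8], [3, 4, 9], [6]].
After inserting 5: P = [[1, 2, 5, 8], [3, 4, 7], [6, 9]].

So P = [[1, 2, 5, 8], [3, 4, 7], [6, 9]], Q = [[1, 2, 3, 5], [4, 7, 8], [6, 9]].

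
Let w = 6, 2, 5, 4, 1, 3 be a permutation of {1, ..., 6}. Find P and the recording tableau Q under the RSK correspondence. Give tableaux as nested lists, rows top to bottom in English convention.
P = [[1, 3], [2, 4], [5], [6]], Q = [[1, 3], [2, 6], [4], [5]]

Insert each entry of the permutation into P by Schensted row insertion, recording in Q the position of each new cell.

Insert 6: appended to row 1. P = [[6]], Q = [[1]].
Insert 2: 2 bumps 6 from row 1; 6 starts row 2. P = [[2], [6]], Q = [[1], [2]].
Insert 5: appended to row 1. P = [[2, 5], [6]], Q = [[1, 3], [2]].
Insert 4: 4 bumps 5 from row 1; 5 bumps 6 from row 2; 6 starts row 3. P = [[2, 4], [5], [6]], Q = [[1, 3], [2], [4]].
Insert 1: 1 bumps 2 from row 1; 2 bumps 5 from row 2; 5 bumps 6 from row 3; 6 starts row 4. P = [[1, 4], [2], [5], [6]], Q = [[1, 3], [2], [4], [5]].
Insert 3: 3 bumps 4 from row 1; 4 appends to row 2. P = [[1, 3], [2, 4], [5], [6]], Q = [[1, 3], [2, 6], [4], [5]].

So P = [[1, 3], [2, 4], [5], [6]], Q = [[1, 3], [2, 6], [4], [5]].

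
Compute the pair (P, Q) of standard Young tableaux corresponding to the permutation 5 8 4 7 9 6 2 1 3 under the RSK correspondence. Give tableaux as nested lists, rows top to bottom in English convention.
P = [[1, 3, 9], [2, 6], [4, 7], [5], [8]], Q = [[1, 2, 5], [3, 4], [6, 9], [7], [8]]

Insert each entry of the permutation into P by Schensted row insertion, recording in Q the position of each new cell.

Insert 5: appended to row 1. P = [[5]].
Insert 8: appended to row 1. P = [[5, 8]].
Insert 4: 4 bumps 5 from row 1; 5 starts row 2. P = [[4, 8], [5]].
Insert 7: 7 bumps 8 from row 1; 8 appends to row 2. P = [[4, 7], [5, 8]].
Insert 9: appended to row 1. P = [[4, 7, 9], [5, 8]].
Insert 6: 6 bumps 7 from row 1; 7 bumps 8 from row 2; 8 starts row 3. P = [[4, 6, 9], [5, 7], [8]].
Insert 2: 2 bumps 4 from row 1; 4 bumps 5 from row 2; 5 bumps 8 from row 3; 8 starts row 4. P = [[2, 6, 9], [4, 7], [5], [8]].
Insert 1: 1 bumps 2 from row 1; 2 bumps 4 from row 2; 4 bumps 5 from row 3; 5 bumps 8 from row 4; 8 starts row 5. P = [[1, 6, 9], [2, 7], [4], [5], [8]].
Insert 3: 3 bumps 6 from row 1; 6 bumps 7 from row 2; 7 appends to row 3. P = [[1, 3, 9], [2, 6], [4, 7], [5], [8]].

So P = [[1, 3, 9], [2, 6], [4, 7], [5], [8]], Q = [[1, 2, 5], [3, 4], [6, 9], [7], [8]].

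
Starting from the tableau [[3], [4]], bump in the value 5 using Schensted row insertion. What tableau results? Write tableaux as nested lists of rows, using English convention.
[[3, 5], [4]]

5 is larger than every entry of row 1, so it is appended to row 1. The new tableau is [[3, 5], [4]].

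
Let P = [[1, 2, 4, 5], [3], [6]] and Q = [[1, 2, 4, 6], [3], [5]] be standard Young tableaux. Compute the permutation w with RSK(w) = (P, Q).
Reverse the RSK construction: for i from n down to 1, find the cell of Q containing i, remove the entry at that cell from P, and reverse-bump it up through P; the value ejected from row 1 is w(i).

Step i=6: Q has 6 at row 1, column 4; remove that cell from P, ejecting 5. So w(6) = 5. P is now [[1, 2, 4], [3], [6]].
Step i=5: Q has 5 at row 3, column 1; remove 6 from row 3 of P and reverse-bump: 6 enters row 2 and ejects 3; 3 enters row 1 and ejects 2. So w(5) = 2. P is now [[1, 3, 4], [6]].
Step i=4: Q has 4 at row 1, column 3; remove that cell from P, ejecting 4. So w(4) = 4. P is now [[1, 3], [6]].
Step i=3: Q has 3 at row 2, column 1; remove 6 from row 2 of P and reverse-bump: 6 enters row 1 and ejects 3. So w(3) = 3. P is now [[1, 6]].
Step i=2: Q has 2 at row 1, column 2; remove that cell from P, ejecting 6. So w(2) = 6. P is now [[1]].
Step i=1: Q has 1 at row 1, column 1; remove that cell from P, ejecting 1. So w(1) = 1. P is now [].

So w = 1 6 3 4 2 5.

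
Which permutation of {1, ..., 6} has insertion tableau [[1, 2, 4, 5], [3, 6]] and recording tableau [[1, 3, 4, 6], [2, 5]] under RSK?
Reverse the RSK construction: for i from n down to 1, find the cell of Q containing i, remove the entry at that cell from P, and reverse-bump it up through P; the value ejected from row 1 is w(i).

Step i=6: Q has 6 at row 1, column 4; remove that cell from P, ejecting 5. So w(6) = 5. P is now [[1, 2, 4], [3, 6]].
Step i=5: Q has 5 at row 2, column 2; remove 6 from row 2 of P and reverse-bump: 6 enters row 1 and ejects 4. So w(5) = 4. P is now [[1, 2, 6], [3]].
Step i=4: Q has 4 at row 1, column 3; remove that cell from P, ejecting 6. So w(4) = 6. P is now [[1, 2], [3]].
Step i=3: Q has 3 at row 1, column 2; remove that cell from P, ejecting 2. So w(3) = 2. P is now [[1], [3]].
Step i=2: Q has 2 at row 2, column 1; remove 3 from row 2 of P and reverse-bump: 3 enters row 1 and ejects 1. So w(2) = 1. P is now [[3]].
Step i=1: Q has 1 at row 1, column 1; remove that cell from P, ejecting 3. So w(1) = 3. P is now [].

So w = 3 1 2 6 4 5.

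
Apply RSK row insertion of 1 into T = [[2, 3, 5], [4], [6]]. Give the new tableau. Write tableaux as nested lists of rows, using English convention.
[[1, 3, 5], [2], [4], [6]]

In row 1, 1 replaces 2 (the leftmost entry greater than 1); 2 is bumped to row 2. In row 2, 2 replaces 4 (the leftmost entry greater than 2); 4 is bumped to row 3. In row 3, 4 replaces 6 (the leftmost entry greater than 4); 6 is bumped to row 4. 6 starts a new row 4. The new tableau is [[1, 3, 5], [2], [4], [6]].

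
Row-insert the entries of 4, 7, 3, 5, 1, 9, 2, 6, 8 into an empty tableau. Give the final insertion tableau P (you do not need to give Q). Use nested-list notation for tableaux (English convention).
Insert 4: appended to row 1. P = [[4]].
Insert 7: appended to row 1. P = [[4, 7]].
Insert 3: 3 bumps 4 from row 1; 4 starts row 2. P = [[3, 7], [4]].
Insert 5: 5 bumps 7 from row 1; 7 appends to row 2. P = [[3, 5], [4, 7]].
Insert 1: 1 bumps 3 from row 1; 3 bumps 4 from row 2; 4 starts row 3. P = [[1, 5], [3, 7], [4]].
Insert 9: appended to row 1. P = [[1, 5, 9], [3, 7], [4]].
Insert 2: 2 bumps 5 from row 1; 5 bumps 7 from row 2; 7 appends to row 3. P = [[1, 2, 9], [3, 5], [4, 7]].
Insert 6: 6 bumps 9 from row 1; 9 appends to row 2. P = [[1, 2, 6], [3, 5, 9], [4, 7]].
Insert 8: appended to row 1. P = [[1, 2, 6, 8], [3, 5, 9], [4, 7]].

So P = [[1, 2, 6, 8], [3, 5, 9], [4, 7]].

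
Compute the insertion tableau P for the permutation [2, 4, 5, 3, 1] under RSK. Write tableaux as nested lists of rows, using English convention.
P = [[1, 3, 5], [2], [4]]

Insert 2: appended to row 1. P = [[2]].
Insert 4: appended to row 1. P = [[2, 4]].
Insert 5: appended to row 1. P = [[2, 4, 5]].
Insert 3: 3 bumps 4 from row 1; 4 starts row 2. P = [[2, 3, 5], [4]].
Insert 1: 1 bumps 2 from row 1; 2 bumps 4 from row 2; 4 starts row 3. P = [[1, 3, 5], [2], [4]].

So P = [[1, 3, 5], [2], [4]].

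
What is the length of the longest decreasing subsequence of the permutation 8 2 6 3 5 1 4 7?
4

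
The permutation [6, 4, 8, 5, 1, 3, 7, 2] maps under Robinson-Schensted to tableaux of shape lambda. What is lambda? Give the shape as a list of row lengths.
Row-insert each entry into an empty tableau.

After inserting 6: P = [[6]].
After inserting 4: P = [[4], [6]].
After inserting 8: P = [[4, 8], [6]].
After inserting 5: P = [[4, 5], [6, 8]].
After inserting 1: P = [[1, 5], [4, 8], [6]].
After inserting 3: P = [[1, 3], [4, 5], [6, 8]].
After inserting 7: P = [[1, 3, 7], [4, 5], [6, 8]].
After inserting 2: P = [[1, 2, 7], [3, 5], [4, 8], [6]].

The final insertion tableau P = [[1, 2, 7], [3, 5], [4, 8], [6]] has shape [3, 2, 2, 1].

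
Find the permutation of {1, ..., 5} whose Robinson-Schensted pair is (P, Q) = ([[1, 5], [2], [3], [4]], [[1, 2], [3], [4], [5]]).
4 5 3 2 1

Reverse RSK: for i = n, n-1, ..., 1, locate i in Q, remove the corresponding corner cell from P, and reverse-bump its entry up through P; the value ejected from row 1 is w(i).

So w = 4 5 3 2 1.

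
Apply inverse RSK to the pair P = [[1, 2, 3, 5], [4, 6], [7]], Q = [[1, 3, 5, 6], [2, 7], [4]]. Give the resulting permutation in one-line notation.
7 1 4 2 3 6 5

Reverse the RSK construction: for i from n down to 1, find the cell of Q containing i, remove the entry at that cell from P, and reverse-bump it up through P; the value ejected from row 1 is w(i).

Step i=7: Q has 7 at row 2, column 2; remove 6 from row 2 of P and reverse-bump: 6 enters row 1 and ejects 5. So w(7) = 5. P is now [[1, 2, 3, 6], [4], [7]].
Step i=6: Q has 6 at row 1, column 4; remove that cell from P, ejecting 6. So w(6) = 6. P is now [[1, 2, 3], [4], [7]].
Step i=5: Q has 5 at row 1, column 3; remove that cell from P, ejecting 3. So w(5) = 3. P is now [[1, 2], [4], [7]].
Step i=4: Q has 4 at row 3, column 1; remove 7 from row 3 of P and reverse-bump: 7 enters row 2 and ejects 4; 4 enters row 1 and ejects 2. So w(4) = 2. P is now [[1, 4], [7]].
Step i=3: Q has 3 at row 1, column 2; remove that cell from P, ejecting 4. So w(3) = 4. P is now [[1], [7]].
Step i=2: Q has 2 at row 2, column 1; remove 7 from row 2 of P and reverse-bump: 7 enters row 1 and ejects 1. So w(2) = 1. P is now [[7]].
Step i=1: Q has 1 at row 1, column 1; remove that cell from P, ejecting 7. So w(1) = 7. P is now [].

So w = 7 1 4 2 3 6 5.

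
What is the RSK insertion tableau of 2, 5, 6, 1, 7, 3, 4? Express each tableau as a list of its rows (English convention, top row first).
P = [[1, 3, 4, 7], [2, 5, 6]]

Insert 2: appended to row 1. P = [[2]].
Insert 5: appended to row 1. P = [[2, 5]].
Insert 6: appended to row 1. P = [[2, 5, 6]].
Insert 1: 1 bumps 2 from row 1; 2 starts row 2. P = [[1, 5, 6], [2]].
Insert 7: appended to row 1. P = [[1, 5, 6, 7], [2]].
Insert 3: 3 bumps 5 from row 1; 5 appends to row 2. P = [[1, 3, 6, 7], [2, 5]].
Insert 4: 4 bumps 6 from row 1; 6 appends to row 2. P = [[1, 3, 4, 7], [2, 5, 6]].

So P = [[1, 3, 4, 7], [2, 5, 6]].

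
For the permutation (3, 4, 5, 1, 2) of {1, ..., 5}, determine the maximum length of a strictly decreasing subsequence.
2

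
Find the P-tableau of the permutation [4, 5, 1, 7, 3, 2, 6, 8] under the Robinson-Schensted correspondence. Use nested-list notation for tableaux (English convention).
Insert 4: appended to row 1. P = [[4]].
Insert 5: appended to row 1. P = [[4, 5]].
Insert 1: 1 bumps 4 from row 1; 4 starts row 2. P = [[1, 5], [4]].
Insert 7: appended to row 1. P = [[1, 5, 7], [4]].
Insert 3: 3 bumps 5 from row 1; 5 appends to row 2. P = [[1, 3, 7], [4, 5]].
Insert 2: 2 bumps 3 from row 1; 3 bumps 4 from row 2; 4 starts row 3. P = [[1, 2, 7], [3, 5], [4]].
Insert 6: 6 bumps 7 from row 1; 7 appends to row 2. P = [[1, 2, 6], [3, 5, 7], [4]].
Insert 8: appended to row 1. P = [[1, 2, 6, 8], [3, 5, 7], [4]].

So P = [[1, 2, 6, 8], [3, 5, 7], [4]].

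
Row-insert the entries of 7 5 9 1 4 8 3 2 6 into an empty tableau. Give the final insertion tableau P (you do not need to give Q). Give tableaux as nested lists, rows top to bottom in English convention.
Insert 7: appended to row 1. P = [[7]].
Insert 5: 5 bumps 7 from row 1; 7 starts row 2. P = [[5], [7]].
Insert 9: appended to row 1. P = [[5, 9], [7]].
Insert 1: 1 bumps 5 from row 1; 5 bumps 7 from row 2; 7 starts row 3. P = [[1, 9], [5], [7]].
Insert 4: 4 bumps 9 from row 1; 9 appends to row 2. P = [[1, 4], [5, 9], [7]].
Insert 8: appended to row 1. P = [[1, 4, 8], [5, 9], [7]].
Insert 3: 3 bumps 4 from row 1; 4 bumps 5 from row 2; 5 bumps 7 from row 3; 7 starts row 4. P = [[1, 3, 8], [4, 9], [5], [7]].
Insert 2: 2 bumps 3 from row 1; 3 bumps 4 from row 2; 4 bumps 5 from row 3; 5 bumps 7 from row 4; 7 starts row 5. P = [[1, 2, 8], [3, 9], [4], [5], [7]].
Insert 6: 6 bumps 8 from row 1; 8 bumps 9 from row 2; 9 appends to row 3. P = [[1, 2, 6], [3, 8], [4, 9], [5], [7]].

So P = [[1, 2, 6], [3, 8], [4, 9], [5], [7]].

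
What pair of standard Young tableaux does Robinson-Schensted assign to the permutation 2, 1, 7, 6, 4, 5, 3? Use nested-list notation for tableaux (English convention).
Insert each entry of the permutation into P by Schensted row insertion, recording in Q the position of each new cell.

After inserting 2: P = [[2]].
After inserting 1: P = [[1], [2]].
After inserting 7: P = [[1, 7], [2]].
After inserting 6: P = [[1, 6], [2, 7]].
After inserting 4: P = [[1, 4], [2, 6], [7]].
After inserting 5: P = [[1, 4, 5], [2, 6], [7]].
After inserting 3: P = [[1, 3, 5], [2, 4], [6], [7]].

So P = [[1, 3, 5], [2, 4], [6], [7]], Q = [[1, 3, 6], [2, 4], [5], [7]].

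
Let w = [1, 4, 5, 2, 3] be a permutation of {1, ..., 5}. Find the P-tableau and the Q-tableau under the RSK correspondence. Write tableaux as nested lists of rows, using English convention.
P = [[1, 2, 3], [4, 5]], Q = [[1, 2, 3], [4, 5]]

Insert each entry of the permutation into P by Schensted row insertion, recording in Q the position of each new cell.

Insert 1: appended to row 1. P = [[1]].
Insert 4: appended to row 1. P = [[1, 4]].
Insert 5: appended to row 1. P = [[1, 4, 5]].
Insert 2: 2 bumps 4 from row 1; 4 starts row 2. P = [[1, 2, 5], [4]].
Insert 3: 3 bumps 5 from row 1; 5 appends to row 2. P = [[1, 2, 3], [4, 5]].

So P = [[1, 2, 3], [4, 5]], Q = [[1, 2, 3], [4, 5]].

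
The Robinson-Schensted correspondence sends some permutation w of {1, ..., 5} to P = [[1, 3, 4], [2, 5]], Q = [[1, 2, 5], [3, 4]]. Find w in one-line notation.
Reverse the RSK construction: for i from n down to 1, find the cell of Q containing i, remove the entry at that cell from P, and reverse-bump it up through P; the value ejected from row 1 is w(i).

Step i=5: Q has 5 at row 1, column 3; remove that cell from P, ejecting 4. So w(5) = 4. P is now [[1, 3], [2, 5]].
Step i=4: Q has 4 at row 2, column 2; remove 5 from row 2 of P and reverse-bump: 5 enters row 1 and ejects 3. So w(4) = 3. P is now [[1, 5], [2]].
Step i=3: Q has 3 at row 2, column 1; remove 2 from row 2 of P and reverse-bump: 2 enters row 1 and ejects 1. So w(3) = 1. P is now [[2, 5]].
Step i=2: Q has 2 at row 1, column 2; remove that cell from P, ejecting 5. So w(2) = 5. P is now [[2]].
Step i=1: Q has 1 at row 1, column 1; remove that cell from P, ejecting 2. So w(1) = 2. P is now [].

So w = 2 5 1 3 4.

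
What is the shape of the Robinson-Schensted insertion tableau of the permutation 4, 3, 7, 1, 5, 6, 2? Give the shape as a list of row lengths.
[3, 2, 2]

Row-insert each entry into an empty tableau.

After inserting 4: P = [[4]].
After inserting 3: P = [[3], [4]].
After inserting 7: P = [[3, 7], [4]].
After inserting 1: P = [[1, 7], [3], [4]].
After inserting 5: P = [[1, 5], [3, 7], [4]].
After inserting 6: P = [[1, 5, 6], [3, 7], [4]].
After inserting 2: P = [[1, 2, 6], [3, 5], [4, 7]].

The final insertion tableau P = [[1, 2, 6], [3, 5], [4, 7]] has shape [3, 2, 2].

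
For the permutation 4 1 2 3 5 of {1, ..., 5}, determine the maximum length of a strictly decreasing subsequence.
2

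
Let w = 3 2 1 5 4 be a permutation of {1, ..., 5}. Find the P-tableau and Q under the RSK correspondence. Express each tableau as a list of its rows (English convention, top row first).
P = [[1, 4], [2, 5], [3]], Q = [[1, 4], [2, 5], [3]]

Insert each entry of the permutation into P by Schensted row insertion, recording in Q the position of each new cell.

Insert 3: appended to row 1. P = [[3]].
Insert 2: 2 bumps 3 from row 1; 3 starts row 2. P = [[2], [3]].
Insert 1: 1 bumps 2 from row 1; 2 bumps 3 from row 2; 3 starts row 3. P = [[1], [2], [3]].
Insert 5: appended to row 1. P = [[1, 5], [2], [3]].
Insert 4: 4 bumps 5 from row 1; 5 appends to row 2. P = [[1, 4], [2, 5], [3]].

So P = [[1, 4], [2, 5], [3]], Q = [[1, 4], [2, 5], [3]].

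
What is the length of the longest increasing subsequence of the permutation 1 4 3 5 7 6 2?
4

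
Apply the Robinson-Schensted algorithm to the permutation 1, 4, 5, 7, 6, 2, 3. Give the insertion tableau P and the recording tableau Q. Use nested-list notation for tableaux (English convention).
P = [[1, 2, 3, 6], [4, 5], [7]], Q = [[1, 2, 3, 4], [5, 7], [6]]

Insert each entry of the permutation into P by Schensted row insertion, recording in Q the position of each new cell.

Insert 1: appended to row 1. P = [[1]].
Insert 4: appended to row 1. P = [[1, 4]].
Insert 5: appended to row 1. P = [[1, 4, 5]].
Insert 7: appended to row 1. P = [[1, 4, 5, 7]].
Insert 6: 6 bumps 7 from row 1; 7 starts row 2. P = [[1, 4, 5, 6], [7]].
Insert 2: 2 bumps 4 from row 1; 4 bumps 7 from row 2; 7 starts row 3. P = [[1, 2, 5, 6], [4], [7]].
Insert 3: 3 bumps 5 from row 1; 5 appends to row 2. P = [[1, 2, 3, 6], [4, 5], [7]].

So P = [[1, 2, 3, 6], [4, 5], [7]], Q = [[1, 2, 3, 4], [5, 7], [6]].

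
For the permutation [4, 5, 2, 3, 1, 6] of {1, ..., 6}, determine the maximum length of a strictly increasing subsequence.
3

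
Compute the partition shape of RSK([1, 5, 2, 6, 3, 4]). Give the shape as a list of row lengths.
[4, 2]

Row-insert each entry into an empty tableau.

After inserting 1: P = [[1]].
After inserting 5: P = [[1, 5]].
After inserting 2: P = [[1, 2], [5]].
After inserting 6: P = [[1, 2, 6], [5]].
After inserting 3: P = [[1, 2, 3], [5, 6]].
After inserting 4: P = [[1, 2, 3, 4], [5, 6]].

The final insertion tableau P = [[1, 2, 3, 4], [5, 6]] has shape [4, 2].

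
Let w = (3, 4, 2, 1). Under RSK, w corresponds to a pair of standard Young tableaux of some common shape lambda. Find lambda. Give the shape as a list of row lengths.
[2, 1, 1]

Row-insert each entry into an empty tableau.

After inserting 3: P = [[3]].
After inserting 4: P = [[3, 4]].
After inserting 2: P = [[2, 4], [3]].
After inserting 1: P = [[1, 4], [2], [3]].

The final insertion tableau P = [[1, 4], [2], [3]] has shape [2, 1, 1].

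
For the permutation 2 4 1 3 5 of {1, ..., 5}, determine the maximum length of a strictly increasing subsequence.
3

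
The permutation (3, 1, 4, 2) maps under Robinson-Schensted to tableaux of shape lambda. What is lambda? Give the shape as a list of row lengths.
[2, 2]

RSK row insertion gives P = [[1, 2], [3, 4]], which has shape [2, 2].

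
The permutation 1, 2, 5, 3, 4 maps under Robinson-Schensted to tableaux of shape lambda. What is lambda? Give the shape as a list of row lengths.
RSK row insertion gives P = [[1, 2, 3, 4], [5]], which has shape [4, 1].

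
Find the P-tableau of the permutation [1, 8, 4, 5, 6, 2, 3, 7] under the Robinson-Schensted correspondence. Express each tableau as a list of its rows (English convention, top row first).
After inserting 1: P = [[1]].
After inserting 8: P = [[1, 8]].
After inserting 4: P = [[1, 4], [8]].
After inserting 5: P = [[1, 4, 5], [8]].
After inserting 6: P = [[1, 4, 5, 6], [8]].
After inserting 2: P = [[1, 2, 5, 6], [4], [8]].
After inserting 3: P = [[1, 2, 3, 6], [4, 5], [8]].
After inserting 7: P = [[1, 2, 3, 6, 7], [4, 5], [8]].

So P = [[1, 2, 3, 6, 7], [4, 5], [8]].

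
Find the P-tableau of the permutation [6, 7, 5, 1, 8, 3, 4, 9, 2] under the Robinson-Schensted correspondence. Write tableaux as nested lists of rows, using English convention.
Insert 6: appended to row 1. P = [[6]].
Insert 7: appended to row 1. P = [[6, 7]].
Insert 5: 5 bumps 6 from row 1; 6 starts row 2. P = [[5, 7], [6]].
Insert 1: 1 bumps 5 from row 1; 5 bumps 6 from row 2; 6 starts row 3. P = [[1, 7], [5], [6]].
Insert 8: appended to row 1. P = [[1, 7, 8], [5], [6]].
Insert 3: 3 bumps 7 from row 1; 7 appends to row 2. P = [[1, 3, 8], [5, 7], [6]].
Insert 4: 4 bumps 8 from row 1; 8 appends to row 2. P = [[1, 3, 4], [5, 7, 8], [6]].
Insert 9: appended to row 1. P = [[1, 3, 4, 9], [5, 7, 8], [6]].
Insert 2: 2 bumps 3 from row 1; 3 bumps 5 from row 2; 5 bumps 6 from row 3; 6 starts row 4. P = [[1, 2, 4, 9], [3, 7, 8], [5], [6]].

So P = [[1, 2, 4, 9], [3, 7, 8], [5], [6]].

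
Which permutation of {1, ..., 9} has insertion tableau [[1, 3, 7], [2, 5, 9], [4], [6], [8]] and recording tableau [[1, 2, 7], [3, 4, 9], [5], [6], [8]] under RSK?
Reverse the RSK construction: for i from n down to 1, find the cell of Q containing i, remove the entry at that cell from P, and reverse-bump it up through P; the value ejected from row 1 is w(i).

Step i=9: Q has 9 at row 2, column 3; remove 9 from row 2 of P and reverse-bump: 9 enters row 1 and ejects 7. So w(9) = 7. P is now [[1, 3, 9], [2, 5], [4], [6], [8]].
Step i=8: Q has 8 at row 5, column 1; remove 8 from row 5 of P and reverse-bump: 8 enters row 4 and ejects 6; 6 enters row 3 and ejects 4; 4 enters row 2 and ejects 2; 2 enters row 1 and ejects 1. So w(8) = 1. P is now [[2, 3, 9], [4, 5], [6], [8]].
Step i=7: Q has 7 at row 1, column 3; remove that cell from P, ejecting 9. So w(7) = 9. P is now [[2, 3], [4, 5], [6], [8]].
Step i=6: Q has 6 at row 4, column 1; remove 8 from row 4 of P and reverse-bump: 8 enters row 3 and ejects 6; 6 enters row 2 and ejects 5; 5 enters row 1 and ejects 3. So w(6) = 3. P is now [[2, 5], [4, 6], [8]].
Step i=5: Q has 5 at row 3, column 1; remove 8 from row 3 of P and reverse-bump: 8 enters row 2 and ejects 6; 6 enters row 1 and ejects 5. So w(5) = 5. P is now [[2, 6], [4, 8]].
Step i=4: Q has 4 at row 2, column 2; remove 8 from row 2 of P and reverse-bump: 8 enters row 1 and ejects 6. So w(4) = 6. P is now [[2, 8], [4]].
Step i=3: Q has 3 at row 2, column 1; remove 4 from row 2 of P and reverse-bump: 4 enters row 1 and ejects 2. So w(3) = 2. P is now [[4, 8]].
Step i=2: Q has 2 at row 1, column 2; remove that cell from P, ejecting 8. So w(2) = 8. P is now [[4]].
Step i=1: Q has 1 at row 1, column 1; remove that cell from P, ejecting 4. So w(1) = 4. P is now [].

So w = 4 8 2 6 5 3 9 1 7.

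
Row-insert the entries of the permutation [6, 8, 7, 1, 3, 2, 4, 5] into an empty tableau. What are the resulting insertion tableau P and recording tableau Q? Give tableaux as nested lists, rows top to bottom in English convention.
Insert each entry of the permutation into P by Schensted row insertion, recording in Q the position of each new cell.

Insert 6: appended to row 1. P = [[6]], Q = [[1]].
Insert 8: appended to row 1. P = [[6, 8]], Q = [[1, 2]].
Insert 7: 7 bumps 8 from row 1; 8 starts row 2. P = [[6, 7], [8]], Q = [[1, 2], [3]].
Insert 1: 1 bumps 6 from row 1; 6 bumps 8 from row 2; 8 starts row 3. P = [[1, 7], [6], [8]], Q = [[1, 2], [3], [4]].
Insert 3: 3 bumps 7 from row 1; 7 appends to row 2. P = [[1, 3], [6, 7], [8]], Q = [[1, 2], [3, 5], [4]].
Insert 2: 2 bumps 3 from row 1; 3 bumps 6 from row 2; 6 bumps 8 from row 3; 8 starts row 4. P = [[1, 2], [3, 7], [6], [8]], Q = [[1, 2], [3, 5], [4], [6]].
Insert 4: appended to row 1. P = [[1, 2, 4], [3, 7], [6], [8]], Q = [[1, 2, 7], [3, 5], [4], [6]].
Insert 5: appended to row 1. P = [[1, 2, 4, 5], [3, 7], [6], [8]], Q = [[1, 2, 7, 8], [3, 5], [4], [6]].

So P = [[1, 2, 4, 5], [3, 7], [6], [8]], Q = [[1, 2, 7, 8], [3, 5], [4], [6]].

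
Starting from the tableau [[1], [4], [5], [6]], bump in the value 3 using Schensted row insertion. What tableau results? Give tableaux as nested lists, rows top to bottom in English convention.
[[1, 3], [4], [5], [6]]

3 is larger than every entry of row 1, so it is appended to row 1. The new tableau is [[1, 3], [4], [5], [6]].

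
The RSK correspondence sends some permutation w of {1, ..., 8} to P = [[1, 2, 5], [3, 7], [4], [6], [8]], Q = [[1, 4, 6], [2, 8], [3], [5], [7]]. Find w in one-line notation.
Reverse RSK: for i = n, n-1, ..., 1, locate i in Q, remove the corresponding corner cell from P, and reverse-bump its entry up through P; the value ejected from row 1 is w(i).

So w = 8 6 1 4 3 7 2 5.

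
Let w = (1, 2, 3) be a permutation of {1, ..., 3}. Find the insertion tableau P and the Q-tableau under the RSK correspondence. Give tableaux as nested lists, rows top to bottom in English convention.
Insert each entry of the permutation into P by Schensted row insertion, recording in Q the position of each new cell.

Insert 1: appended to row 1. P = [[1]].
Insert 2: appended to row 1. P = [[1, 2]].
Insert 3: appended to row 1. P = [[1, 2, 3]].

So P = [[1, 2, 3]], Q = [[1, 2, 3]].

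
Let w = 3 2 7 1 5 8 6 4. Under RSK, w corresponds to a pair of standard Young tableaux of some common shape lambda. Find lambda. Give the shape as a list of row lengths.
[3, 3, 2]

RSK row insertion gives P = [[1, 4, 6], [2, 5, 8], [3, 7]], which has shape [3, 3, 2].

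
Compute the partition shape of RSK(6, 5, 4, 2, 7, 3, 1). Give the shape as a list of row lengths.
[2, 2, 1, 1, 1]

RSK row insertion gives P = [[1, 3], [2, 7], [4], [5], [6]], which has shape [2, 2, 1, 1, 1].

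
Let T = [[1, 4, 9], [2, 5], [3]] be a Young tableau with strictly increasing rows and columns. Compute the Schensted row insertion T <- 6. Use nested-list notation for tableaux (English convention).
In row 1, 6 replaces 9 (the leftmost entry greater than 6); 9 is bumped to row 2. 9 is appended to row 2. The new tableau is [[1, 4, 6], [2, 5, 9], [3]].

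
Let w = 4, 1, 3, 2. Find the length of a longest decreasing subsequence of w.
3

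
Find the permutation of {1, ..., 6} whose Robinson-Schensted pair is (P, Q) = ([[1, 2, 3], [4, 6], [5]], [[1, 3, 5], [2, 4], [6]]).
5 1 6 2 4 3

Reverse the RSK construction: for i from n down to 1, find the cell of Q containing i, remove the entry at that cell from P, and reverse-bump it up through P; the value ejected from row 1 is w(i).

Step i=6: Q has 6 at row 3, column 1; remove 5 from row 3 of P and reverse-bump: 5 enters row 2 and ejects 4; 4 enters row 1 and ejects 3. So w(6) = 3. P is now [[1, 2, 4], [5, 6]].
Step i=5: Q has 5 at row 1, column 3; remove that cell from P, ejecting 4. So w(5) = 4. P is now [[1, 2], [5, 6]].
Step i=4: Q has 4 at row 2, column 2; remove 6 from row 2 of P and reverse-bump: 6 enters row 1 and ejects 2. So w(4) = 2. P is now [[1, 6], [5]].
Step i=3: Q has 3 at row 1, column 2; remove that cell from P, ejecting 6. So w(3) = 6. P is now [[1], [5]].
Step i=2: Q has 2 at row 2, column 1; remove 5 from row 2 of P and reverse-bump: 5 enters row 1 and ejects 1. So w(2) = 1. P is now [[5]].
Step i=1: Q has 1 at row 1, column 1; remove that cell from P, ejecting 5. So w(1) = 5. P is now [].

So w = 5 1 6 2 4 3.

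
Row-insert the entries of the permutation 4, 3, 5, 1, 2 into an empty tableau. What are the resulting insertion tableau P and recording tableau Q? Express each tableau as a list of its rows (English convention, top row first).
Insert each entry of the permutation into P by Schensted row insertion, recording in Q the position of each new cell.

Insert 4: appended to row 1. P = [[4]], Q = [[1]].
Insert 3: 3 bumps 4 from row 1; 4 starts row 2. P = [[3], [4]], Q = [[1], [2]].
Insert 5: appended to row 1. P = [[3, 5], [4]], Q = [[1, 3], [2]].
Insert 1: 1 bumps 3 from row 1; 3 bumps 4 from row 2; 4 starts row 3. P = [[1, 5], [3], [4]], Q = [[1, 3], [2], [4]].
Insert 2: 2 bumps 5 from row 1; 5 appends to row 2. P = [[1, 2], [3, 5], [4]], Q = [[1, 3], [2, 5], [4]].

So P = [[1, 2], [3, 5], [4]], Q = [[1, 3], [2, 5], [4]].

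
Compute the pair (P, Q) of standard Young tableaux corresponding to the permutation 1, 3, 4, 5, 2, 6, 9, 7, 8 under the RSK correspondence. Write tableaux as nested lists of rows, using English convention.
Insert each entry of the permutation into P by Schensted row insertion, recording in Q the position of each new cell.

Insert 1: appended to row 1. P = [[1]].
Insert 3: appended to row 1. P = [[1, 3]].
Insert 4: appended to row 1. P = [[1, 3, 4]].
Insert 5: appended to row 1. P = [[1, 3, 4, 5]].
Insert 2: 2 bumps 3 from row 1; 3 starts row 2. P = [[1, 2, 4, 5], [3]].
Insert 6: appended to row 1. P = [[1, 2, 4, 5, 6], [3]].
Insert 9: appended to row 1. P = [[1, 2, 4, 5, 6, 9], [3]].
Insert 7: 7 bumps 9 from row 1; 9 appends to row 2. P = [[1, 2, 4, 5, 6, 7], [3, 9]].
Insert 8: appended to row 1. P = [[1, 2, 4, 5, 6, 7, 8], [3, 9]].

So P = [[1, 2, 4, 5, 6, 7, 8], [3, 9]], Q = [[1, 2, 3, 4, 6, 7, 9], [5, 8]].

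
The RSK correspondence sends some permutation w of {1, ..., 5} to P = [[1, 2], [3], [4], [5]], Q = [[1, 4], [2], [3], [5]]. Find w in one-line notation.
Reverse the RSK construction: for i from n down to 1, find the cell of Q containing i, remove the entry at that cell from P, and reverse-bump it up through P; the value ejected from row 1 is w(i).

Step i=5: Q has 5 at row 4, column 1; remove 5 from row 4 of P and reverse-bump: 5 enters row 3 and ejects 4; 4 enters row 2 and ejects 3; 3 enters row 1 and ejects 2. So w(5) = 2. P is now [[1, 3], [4], [5]].
Step i=4: Q has 4 at row 1, column 2; remove that cell from P, ejecting 3. So w(4) = 3. P is now [[1], [4], [5]].
Step i=3: Q has 3 at row 3, column 1; remove 5 from row 3 of P and reverse-bump: 5 enters row 2 and ejects 4; 4 enters row 1 and ejects 1. So w(3) = 1. P is now [[4], [5]].
Step i=2: Q has 2 at row 2, column 1; remove 5 from row 2 of P and reverse-bump: 5 enters row 1 and ejects 4. So w(2) = 4. P is now [[5]].
Step i=1: Q has 1 at row 1, column 1; remove that cell from P, ejecting 5. So w(1) = 5. P is now [].

So w = 5 4 1 3 2.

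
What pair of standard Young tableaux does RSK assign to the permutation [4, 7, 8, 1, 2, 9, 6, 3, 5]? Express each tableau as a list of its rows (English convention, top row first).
P = [[1, 2, 3, 5], [4, 6, 8, 9], [7]], Q = [[1, 2, 3, 6], [4, 5, 7, 9], [8]]

Insert each entry of the permutation into P by Schensted row insertion, recording in Q the position of each new cell.

Insert 4: appended to row 1. P = [[4]].
Insert 7: appended to row 1. P = [[4, 7]].
Insert 8: appended to row 1. P = [[4, 7, 8]].
Insert 1: 1 bumps 4 from row 1; 4 starts row 2. P = [[1, 7, 8], [4]].
Insert 2: 2 bumps 7 from row 1; 7 appends to row 2. P = [[1, 2, 8], [4, 7]].
Insert 9: appended to row 1. P = [[1, 2, 8, 9], [4, 7]].
Insert 6: 6 bumps 8 from row 1; 8 appends to row 2. P = [[1, 2, 6, 9], [4, 7, 8]].
Insert 3: 3 bumps 6 from row 1; 6 bumps 7 from row 2; 7 starts row 3. P = [[1, 2, 3, 9], [4, 6, 8], [7]].
Insert 5: 5 bumps 9 from row 1; 9 appends to row 2. P = [[1, 2, 3, 5], [4, 6, 8, 9], [7]].

So P = [[1, 2, 3, 5], [4, 6, 8, 9], [7]], Q = [[1, 2, 3, 6], [4, 5, 7, 9], [8]].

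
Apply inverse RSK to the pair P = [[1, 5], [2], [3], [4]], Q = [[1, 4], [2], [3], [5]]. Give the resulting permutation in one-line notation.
Reverse RSK: for i = n, n-1, ..., 1, locate i in Q, remove the corresponding corner cell from P, and reverse-bump its entry up through P; the value ejected from row 1 is w(i).

So w = 4 3 2 5 1.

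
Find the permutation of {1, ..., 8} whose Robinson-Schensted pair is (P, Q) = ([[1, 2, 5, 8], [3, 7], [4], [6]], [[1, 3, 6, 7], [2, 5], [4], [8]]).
Reverse the RSK construction: for i from n down to 1, find the cell of Q containing i, remove the entry at that cell from P, and reverse-bump it up through P; the value ejected from row 1 is w(i).

Step i=8: Q has 8 at row 4, column 1; remove 6 from row 4 of P and reverse-bump: 6 enters row 3 and ejects 4; 4 enters row 2 and ejects 3; 3 enters row 1 and ejects 2. So w(8) = 2. P is now [[1, 3, 5, 8], [4, 7], [6]].
Step i=7: Q has 7 at row 1, column 4; remove that cell from P, ejecting 8. So w(7) = 8. P is now [[1, 3, 5], [4, 7], [6]].
Step i=6: Q has 6 at row 1, column 3; remove that cell from P, ejecting 5. So w(6) = 5. P is now [[1, 3], [4, 7], [6]].
Step i=5: Q has 5 at row 2, column 2; remove 7 from row 2 of P and reverse-bump: 7 enters row 1 and ejects 3. So w(5) = 3. P is now [[1, 7], [4], [6]].
Step i=4: Q has 4 at row 3, column 1; remove 6 from row 3 of P and reverse-bump: 6 enters row 2 and ejects 4; 4 enters row 1 and ejects 1. So w(4) = 1. P is now [[4, 7], [6]].
Step i=3: Q has 3 at row 1, column 2; remove that cell from P, ejecting 7. So w(3) = 7. P is now [[4], [6]].
Step i=2: Q has 2 at row 2, column 1; remove 6 from row 2 of P and reverse-bump: 6 enters row 1 and ejects 4. So w(2) = 4. P is now [[6]].
Step i=1: Q has 1 at row 1, column 1; remove that cell from P, ejecting 6. So w(1) = 6. P is now [].

So w = 6 4 7 1 3 5 8 2.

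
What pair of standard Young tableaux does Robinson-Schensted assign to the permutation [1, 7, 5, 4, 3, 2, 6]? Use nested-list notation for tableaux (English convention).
P = [[1, 2, 6], [3], [4], [5], [7]], Q = [[1, 2, 7], [3], [4], [5], [6]]

Insert each entry of the permutation into P by Schensted row insertion, recording in Q the position of each new cell.

Insert 1: appended to row 1. P = [[1]].
Insert 7: appended to row 1. P = [[1, 7]].
Insert 5: 5 bumps 7 from row 1; 7 starts row 2. P = [[1, 5], [7]].
Insert 4: 4 bumps 5 from row 1; 5 bumps 7 from row 2; 7 starts row 3. P = [[1, 4], [5], [7]].
Insert 3: 3 bumps 4 from row 1; 4 bumps 5 from row 2; 5 bumps 7 from row 3; 7 starts row 4. P = [[1, 3], [4], [5], [7]].
Insert 2: 2 bumps 3 from row 1; 3 bumps 4 from row 2; 4 bumps 5 from row 3; 5 bumps 7 from row 4; 7 starts row 5. P = [[1, 2], [3], [4], [5], [7]].
Insert 6: appended to row 1. P = [[1, 2, 6], [3], [4], [5], [7]].

So P = [[1, 2, 6], [3], [4], [5], [7]], Q = [[1, 2, 7], [3], [4], [5], [6]].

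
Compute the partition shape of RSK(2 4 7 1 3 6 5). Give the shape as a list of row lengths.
Row-insert each entry into an empty tableau.

After inserting 2: P = [[2]].
After inserting 4: P = [[2, 4]].
After inserting 7: P = [[2, 4, 7]].
After inserting 1: P = [[1, 4, 7], [2]].
After inserting 3: P = [[1, 3, 7], [2, 4]].
After inserting 6: P = [[1, 3, 6], [2, 4, 7]].
After inserting 5: P = [[1, 3, 5], [2, 4, 6], [7]].

The final insertion tableau P = [[1, 3, 5], [2, 4, 6], [7]] has shape [3, 3, 1].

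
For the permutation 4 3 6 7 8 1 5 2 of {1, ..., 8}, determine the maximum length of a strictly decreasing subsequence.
3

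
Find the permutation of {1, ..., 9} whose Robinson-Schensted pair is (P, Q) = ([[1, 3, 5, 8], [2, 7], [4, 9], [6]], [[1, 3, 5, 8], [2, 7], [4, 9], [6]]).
6 2 4 3 9 1 7 8 5

Reverse the RSK construction: for i from n down to 1, find the cell of Q containing i, remove the entry at that cell from P, and reverse-bump it up through P; the value ejected from row 1 is w(i).

Step i=9: Q has 9 at row 3, column 2; remove 9 from row 3 of P and reverse-bump: 9 enters row 2 and ejects 7; 7 enters row 1 and ejects 5. So w(9) = 5. P is now [[1, 3, 7, 8], [2, 9], [4], [6]].
Step i=8: Q has 8 at row 1, column 4; remove that cell from P, ejecting 8. So w(8) = 8. P is now [[1, 3, 7], [2, 9], [4], [6]].
Step i=7: Q has 7 at row 2, column 2; remove 9 from row 2 of P and reverse-bump: 9 enters row 1 and ejects 7. So w(7) = 7. P is now [[1, 3, 9], [2], [4], [6]].
Step i=6: Q has 6 at row 4, column 1; remove 6 from row 4 of P and reverse-bump: 6 enters row 3 and ejects 4; 4 enters row 2 and ejects 2; 2 enters row 1 and ejects 1. So w(6) = 1. P is now [[2, 3, 9], [4], [6]].
Step i=5: Q has 5 at row 1, column 3; remove that cell from P, ejecting 9. So w(5) = 9. P is now [[2, 3], [4], [6]].
Step i=4: Q has 4 at row 3, column 1; remove 6 from row 3 of P and reverse-bump: 6 enters row 2 and ejects 4; 4 enters row 1 and ejects 3. So w(4) = 3. P is now [[2, 4], [6]].
Step i=3: Q has 3 at row 1, column 2; remove that cell from P, ejecting 4. So w(3) = 4. P is now [[2], [6]].
Step i=2: Q has 2 at row 2, column 1; remove 6 from row 2 of P and reverse-bump: 6 enters row 1 and ejects 2. So w(2) = 2. P is now [[6]].
Step i=1: Q has 1 at row 1, column 1; remove that cell from P, ejecting 6. So w(1) = 6. P is now [].

So w = 6 2 4 3 9 1 7 8 5.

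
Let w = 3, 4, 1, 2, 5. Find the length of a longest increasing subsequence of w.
3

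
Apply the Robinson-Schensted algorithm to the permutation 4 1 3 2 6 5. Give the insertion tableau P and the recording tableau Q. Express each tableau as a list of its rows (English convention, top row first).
Insert each entry of the permutation into P by Schensted row insertion, recording in Q the position of each new cell.

Insert 4: appended to row 1. P = [[4]].
Insert 1: 1 bumps 4 from row 1; 4 starts row 2. P = [[1], [4]].
Insert 3: appended to row 1. P = [[1, 3], [4]].
Insert 2: 2 bumps 3 from row 1; 3 bumps 4 from row 2; 4 starts row 3. P = [[1, 2], [3], [4]].
Insert 6: appended to row 1. P = [[1, 2, 6], [3], [4]].
Insert 5: 5 bumps 6 from row 1; 6 appends to row 2. P = [[1, 2, 5], [3, 6], [4]].

So P = [[1, 2, 5], [3, 6], [4]], Q = [[1, 3, 5], [2, 6], [4]].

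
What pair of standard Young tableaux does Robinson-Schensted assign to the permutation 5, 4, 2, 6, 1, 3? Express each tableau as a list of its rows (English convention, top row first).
Insert each entry of the permutation into P by Schensted row insertion, recording in Q the position of each new cell.

After inserting 5: P = [[5]].
After inserting 4: P = [[4], [5]].
After inserting 2: P = [[2], [4], [5]].
After inserting 6: P = [[2, 6], [4], [5]].
After inserting 1: P = [[1, 6], [2], [4], [5]].
After inserting 3: P = [[1, 3], [2, 6], [4], [5]].

So P = [[1, 3], [2, 6], [4], [5]], Q = [[1, 4], [2, 6], [3], [5]].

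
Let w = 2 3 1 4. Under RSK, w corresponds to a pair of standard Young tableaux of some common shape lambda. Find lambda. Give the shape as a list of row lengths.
RSK row insertion gives P = [[1, 3, 4], [2]], which has shape [3, 1].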